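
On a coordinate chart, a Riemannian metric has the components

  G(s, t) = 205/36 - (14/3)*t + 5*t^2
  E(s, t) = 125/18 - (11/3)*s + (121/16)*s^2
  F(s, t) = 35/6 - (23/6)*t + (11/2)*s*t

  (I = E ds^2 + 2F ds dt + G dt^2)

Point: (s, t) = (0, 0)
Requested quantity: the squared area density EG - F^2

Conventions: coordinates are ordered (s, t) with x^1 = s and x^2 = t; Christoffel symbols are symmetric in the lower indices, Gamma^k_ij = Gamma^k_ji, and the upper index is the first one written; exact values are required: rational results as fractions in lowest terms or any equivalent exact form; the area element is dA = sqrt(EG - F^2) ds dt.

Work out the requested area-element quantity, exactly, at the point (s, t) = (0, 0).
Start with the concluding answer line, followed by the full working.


Answer: EG - F^2 = 3575/648

E = 125/18, F = 35/6, G = 205/36; EG - F^2 = 3575/648


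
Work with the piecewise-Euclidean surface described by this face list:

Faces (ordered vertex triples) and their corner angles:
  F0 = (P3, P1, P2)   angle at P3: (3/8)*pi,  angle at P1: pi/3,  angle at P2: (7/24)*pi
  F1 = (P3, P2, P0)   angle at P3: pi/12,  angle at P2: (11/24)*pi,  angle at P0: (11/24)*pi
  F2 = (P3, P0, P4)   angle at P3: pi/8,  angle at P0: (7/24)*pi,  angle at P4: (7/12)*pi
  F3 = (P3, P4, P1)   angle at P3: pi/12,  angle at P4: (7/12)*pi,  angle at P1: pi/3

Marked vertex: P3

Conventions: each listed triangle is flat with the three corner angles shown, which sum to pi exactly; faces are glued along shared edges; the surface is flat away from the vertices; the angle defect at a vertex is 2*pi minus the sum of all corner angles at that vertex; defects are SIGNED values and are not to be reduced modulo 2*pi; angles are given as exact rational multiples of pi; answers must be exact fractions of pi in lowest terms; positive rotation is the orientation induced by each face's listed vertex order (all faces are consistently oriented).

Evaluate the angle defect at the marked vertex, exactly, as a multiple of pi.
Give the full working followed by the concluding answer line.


Sum of corner angles at P3: (2/3)*pi
defect = 2*pi - (2/3)*pi

Answer: defect(P3) = (4/3)*pi


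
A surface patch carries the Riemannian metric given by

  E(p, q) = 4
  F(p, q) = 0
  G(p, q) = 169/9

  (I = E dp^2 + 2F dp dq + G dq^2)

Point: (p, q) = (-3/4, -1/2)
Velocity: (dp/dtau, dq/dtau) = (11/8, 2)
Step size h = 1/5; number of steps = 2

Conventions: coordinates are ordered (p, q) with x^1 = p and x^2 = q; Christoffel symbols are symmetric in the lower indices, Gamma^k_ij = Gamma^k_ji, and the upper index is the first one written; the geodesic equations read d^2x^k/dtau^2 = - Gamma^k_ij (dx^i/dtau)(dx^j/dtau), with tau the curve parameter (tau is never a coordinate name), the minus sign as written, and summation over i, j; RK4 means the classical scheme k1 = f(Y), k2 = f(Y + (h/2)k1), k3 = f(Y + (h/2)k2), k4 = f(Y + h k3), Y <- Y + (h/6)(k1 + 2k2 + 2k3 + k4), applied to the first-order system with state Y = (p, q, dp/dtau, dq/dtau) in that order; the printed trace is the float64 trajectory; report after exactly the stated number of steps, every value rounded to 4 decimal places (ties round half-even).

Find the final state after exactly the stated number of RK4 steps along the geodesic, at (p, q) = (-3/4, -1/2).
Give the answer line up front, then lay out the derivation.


Answer: p = -0.2000, q = 0.3000, dp/dtau = 1.3750, dq/dtau = 2.0000

f(Y) = (dp/dtau, dq/dtau, -Gamma^p_ij Y'^i Y'^j, -Gamma^q_ij Y'^i Y'^j) with the Gammas evaluated at the stage position; h = 0.200000; intermediate values shown to 6 dp
step 0: p = -0.7500, q = -0.5000, dp/dtau = 1.3750, dq/dtau = 2.0000
step 1:
  k1: at (p, q) = (-0.750000, -0.500000), (dp/dtau, dq/dtau) = (1.375000, 2.000000); Gamma_ppp = 0.000000, Gamma_ppq = 0.000000, Gamma_pqq = 0.000000, Gamma_qpp = 0.000000, Gamma_qpq = 0.000000, Gamma_qqq = 0.000000; k1 = (1.375000, 2.000000, 0.000000, 0.000000)
  k2: at (p, q) = (-0.612500, -0.300000), (dp/dtau, dq/dtau) = (1.375000, 2.000000); Gamma_ppp = 0.000000, Gamma_ppq = 0.000000, Gamma_pqq = 0.000000, Gamma_qpp = 0.000000, Gamma_qpq = 0.000000, Gamma_qqq = 0.000000; k2 = (1.375000, 2.000000, 0.000000, 0.000000)
  k3: at (p, q) = (-0.612500, -0.300000), (dp/dtau, dq/dtau) = (1.375000, 2.000000); Gamma_ppp = 0.000000, Gamma_ppq = 0.000000, Gamma_pqq = 0.000000, Gamma_qpp = 0.000000, Gamma_qpq = 0.000000, Gamma_qqq = 0.000000; k3 = (1.375000, 2.000000, 0.000000, 0.000000)
  k4: at (p, q) = (-0.475000, -0.100000), (dp/dtau, dq/dtau) = (1.375000, 2.000000); Gamma_ppp = 0.000000, Gamma_ppq = 0.000000, Gamma_pqq = 0.000000, Gamma_qpp = 0.000000, Gamma_qpq = 0.000000, Gamma_qqq = 0.000000; k4 = (1.375000, 2.000000, 0.000000, 0.000000)
  Y <- Y + (h/6)(k1 + 2k2 + 2k3 + k4): p = -0.4750, q = -0.1000, dp/dtau = 1.3750, dq/dtau = 2.0000
step 2:
  k1: at (p, q) = (-0.475000, -0.100000), (dp/dtau, dq/dtau) = (1.375000, 2.000000); Gamma_ppp = 0.000000, Gamma_ppq = 0.000000, Gamma_pqq = 0.000000, Gamma_qpp = 0.000000, Gamma_qpq = 0.000000, Gamma_qqq = 0.000000; k1 = (1.375000, 2.000000, 0.000000, 0.000000)
  k2: at (p, q) = (-0.337500, 0.100000), (dp/dtau, dq/dtau) = (1.375000, 2.000000); Gamma_ppp = 0.000000, Gamma_ppq = 0.000000, Gamma_pqq = 0.000000, Gamma_qpp = 0.000000, Gamma_qpq = 0.000000, Gamma_qqq = 0.000000; k2 = (1.375000, 2.000000, 0.000000, 0.000000)
  k3: at (p, q) = (-0.337500, 0.100000), (dp/dtau, dq/dtau) = (1.375000, 2.000000); Gamma_ppp = 0.000000, Gamma_ppq = 0.000000, Gamma_pqq = 0.000000, Gamma_qpp = 0.000000, Gamma_qpq = 0.000000, Gamma_qqq = 0.000000; k3 = (1.375000, 2.000000, 0.000000, 0.000000)
  k4: at (p, q) = (-0.200000, 0.300000), (dp/dtau, dq/dtau) = (1.375000, 2.000000); Gamma_ppp = 0.000000, Gamma_ppq = 0.000000, Gamma_pqq = 0.000000, Gamma_qpp = 0.000000, Gamma_qpq = 0.000000, Gamma_qqq = 0.000000; k4 = (1.375000, 2.000000, 0.000000, 0.000000)
  Y <- Y + (h/6)(k1 + 2k2 + 2k3 + k4): p = -0.2000, q = 0.3000, dp/dtau = 1.3750, dq/dtau = 2.0000


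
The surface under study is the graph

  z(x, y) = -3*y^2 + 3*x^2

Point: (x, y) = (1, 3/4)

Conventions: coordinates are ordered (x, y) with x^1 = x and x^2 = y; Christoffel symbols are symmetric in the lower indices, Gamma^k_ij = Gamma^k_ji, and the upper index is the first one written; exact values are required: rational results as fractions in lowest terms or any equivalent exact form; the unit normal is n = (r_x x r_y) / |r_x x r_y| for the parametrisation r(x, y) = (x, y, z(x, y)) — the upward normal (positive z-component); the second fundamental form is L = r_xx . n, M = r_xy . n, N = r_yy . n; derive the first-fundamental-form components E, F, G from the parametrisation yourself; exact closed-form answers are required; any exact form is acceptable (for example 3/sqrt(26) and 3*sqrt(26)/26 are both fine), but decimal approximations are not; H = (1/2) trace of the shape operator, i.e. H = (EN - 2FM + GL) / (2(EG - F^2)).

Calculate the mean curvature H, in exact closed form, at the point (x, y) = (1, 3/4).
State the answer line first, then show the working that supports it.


Answer: H = -378*sqrt(229)/52441

z_x = 6, z_y = -9/2, z_xx = 6, z_xy = 0, z_yy = -6
E = 37, F = -27, G = 85/4; answer radicand W^2 = 229/4
unnormalised second-form numerators: l = 6, m = 0, n = -6; L = l/sqrt(229/4), and similarly M = m/sqrt(W^2), N = n/sqrt(W^2)
H = (E*n - 2*F*m + G*l) / (2*(EG - F^2)*sqrt(W^2)); E*n - 2*F*m + G*l = -189/2, EG - F^2 = 229/4, so H = (-189/229)/sqrt(229/4)


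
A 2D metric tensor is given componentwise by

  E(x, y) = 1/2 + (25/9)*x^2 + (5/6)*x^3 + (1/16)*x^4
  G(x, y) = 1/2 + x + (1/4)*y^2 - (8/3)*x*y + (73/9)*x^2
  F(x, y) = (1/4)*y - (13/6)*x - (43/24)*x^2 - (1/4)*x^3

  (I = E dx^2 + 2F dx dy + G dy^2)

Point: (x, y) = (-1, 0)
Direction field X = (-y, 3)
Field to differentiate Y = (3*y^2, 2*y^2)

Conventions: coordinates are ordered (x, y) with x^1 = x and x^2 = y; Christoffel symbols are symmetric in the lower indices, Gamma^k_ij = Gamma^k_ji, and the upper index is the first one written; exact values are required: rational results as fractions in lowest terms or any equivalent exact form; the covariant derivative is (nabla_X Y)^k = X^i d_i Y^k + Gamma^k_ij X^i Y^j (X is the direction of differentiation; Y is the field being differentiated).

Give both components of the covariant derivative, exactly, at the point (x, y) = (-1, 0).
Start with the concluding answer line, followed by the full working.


Answer: (nabla_X Y)^x = 0, (nabla_X Y)^y = 0

E = 361/144, F = 5/8, G = 137/18 at the point
E_x = -119/36, E_y = 0, F_x = 2/3, F_y = 1/4, G_x = -137/9, G_y = 8/3
EG - F^2 = 96889/5184;  g^inv = (5184/96889) * [[137/18, -5/8], [-5/8, 361/144]]
first-kind symbols [ij,l] = (1/2)(d_i g_jl + d_j g_il - d_l g_ij): [xx,x] = E_x/2 = -119/72, [xx,y] = F_x - E_y/2 = 2/3, [xy,x] = E_y/2 = 0, [xy,y] = G_x/2 = -137/18, [yy,x] = F_y - G_x/2 = 283/36, [yy,y] = G_y/2 = 4/3
Gamma^x_ij = (G*[ij,x] - F*[ij,y])/(EG - F^2), Gamma^y_ij = (E*[ij,y] - F*[ij,x])/(EG - F^2)
Gamma_xxx = -67372/96889, Gamma_xxy = 24660/96889, Gamma_xyy = 305848/96889, Gamma_yxx = 14019/96889, Gamma_yxy = -98914/96889, Gamma_yyy = -8142/96889
X = (0, 3), Y = (0, 0) at the point


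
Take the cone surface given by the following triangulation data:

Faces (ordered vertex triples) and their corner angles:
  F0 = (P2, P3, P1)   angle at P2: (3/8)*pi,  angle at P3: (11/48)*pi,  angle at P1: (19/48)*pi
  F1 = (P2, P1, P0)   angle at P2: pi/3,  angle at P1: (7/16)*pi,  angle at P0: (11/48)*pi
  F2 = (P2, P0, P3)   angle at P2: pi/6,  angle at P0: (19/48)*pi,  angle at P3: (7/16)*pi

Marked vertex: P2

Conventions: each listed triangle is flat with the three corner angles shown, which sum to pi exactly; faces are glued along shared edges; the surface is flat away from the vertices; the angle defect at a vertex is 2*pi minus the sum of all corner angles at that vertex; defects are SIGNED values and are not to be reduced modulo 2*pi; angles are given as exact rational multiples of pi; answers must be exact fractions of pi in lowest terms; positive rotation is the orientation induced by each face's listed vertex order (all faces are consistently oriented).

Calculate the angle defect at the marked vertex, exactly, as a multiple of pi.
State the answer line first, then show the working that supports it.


Answer: defect(P2) = (9/8)*pi

Sum of corner angles at P2: (7/8)*pi
defect = 2*pi - (7/8)*pi


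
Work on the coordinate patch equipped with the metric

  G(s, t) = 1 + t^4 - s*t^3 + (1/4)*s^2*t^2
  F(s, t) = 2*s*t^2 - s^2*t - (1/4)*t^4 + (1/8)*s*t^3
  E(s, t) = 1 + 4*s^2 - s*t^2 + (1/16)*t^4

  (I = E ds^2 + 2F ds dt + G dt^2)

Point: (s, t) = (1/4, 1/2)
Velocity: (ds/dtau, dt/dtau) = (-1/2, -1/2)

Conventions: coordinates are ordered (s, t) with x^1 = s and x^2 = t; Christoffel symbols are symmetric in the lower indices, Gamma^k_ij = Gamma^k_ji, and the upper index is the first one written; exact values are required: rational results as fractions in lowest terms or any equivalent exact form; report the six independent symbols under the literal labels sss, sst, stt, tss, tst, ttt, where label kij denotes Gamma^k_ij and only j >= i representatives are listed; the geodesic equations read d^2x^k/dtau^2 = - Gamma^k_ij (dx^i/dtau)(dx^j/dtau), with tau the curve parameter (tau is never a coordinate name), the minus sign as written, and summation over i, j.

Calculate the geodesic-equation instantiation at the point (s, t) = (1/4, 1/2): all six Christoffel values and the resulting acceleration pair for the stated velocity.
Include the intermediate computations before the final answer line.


E = 305/256, F = 21/256, G = 265/256 at the point
E_s = 7/4, E_t = -7/32, F_s = 17/64, F_t = 43/128, G_s = -3/32, G_t = 21/64
EG - F^2 = 157/128;  g^inv = (128/157) * [[265/256, -21/256], [-21/256, 305/256]]
first-kind symbols [ij,l] = (1/2)(d_i g_jl + d_j g_il - d_l g_ij): [ss,s] = E_s/2 = 7/8, [ss,t] = F_s - E_t/2 = 3/8, [st,s] = E_t/2 = -7/64, [st,t] = G_s/2 = -3/64, [tt,s] = F_t - G_s/2 = 49/128, [tt,t] = G_t/2 = 21/128
Gamma^s_ij = (G*[ij,s] - F*[ij,t])/(EG - F^2), Gamma^t_ij = (E*[ij,t] - F*[ij,s])/(EG - F^2)
Gamma_sss = 112/157, Gamma_sst = -14/157, Gamma_stt = 49/157, Gamma_tss = 48/157, Gamma_tst = -6/157, Gamma_ttt = 21/157
d^2s/dtau^2 = -(Gamma_sss*(-1/2)^2 + 2*Gamma_sst*(-1/2)*(-1/2) + Gamma_stt*(-1/2)^2) = -133/628
d^2t/dtau^2 = -(Gamma_tss*(-1/2)^2 + 2*Gamma_tst*(-1/2)*(-1/2) + Gamma_ttt*(-1/2)^2) = -57/628

Answer: Gamma_sss = 112/157, Gamma_sst = -14/157, Gamma_stt = 49/157, Gamma_tss = 48/157, Gamma_tst = -6/157, Gamma_ttt = 21/157; accelerations (d^2s/dtau^2, d^2t/dtau^2) = (-133/628, -57/628)


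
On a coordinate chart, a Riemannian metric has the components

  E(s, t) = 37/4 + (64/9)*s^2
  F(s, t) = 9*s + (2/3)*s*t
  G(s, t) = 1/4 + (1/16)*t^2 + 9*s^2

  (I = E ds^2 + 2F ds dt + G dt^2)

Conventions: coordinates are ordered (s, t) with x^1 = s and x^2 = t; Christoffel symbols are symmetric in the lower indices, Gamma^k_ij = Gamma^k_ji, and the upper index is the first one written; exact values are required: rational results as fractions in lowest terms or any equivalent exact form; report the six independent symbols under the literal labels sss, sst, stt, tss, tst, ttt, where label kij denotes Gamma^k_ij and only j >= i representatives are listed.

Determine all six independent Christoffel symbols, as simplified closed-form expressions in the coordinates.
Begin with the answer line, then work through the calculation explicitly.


Answer: Gamma_sss = (36864*s^3 - 6912*s*t - 45632*s)/(36864*s^4 - 6912*s^2*t + 2320*s^2 + 333*t^2 + 1332), Gamma_sst = (-3456*s^2*t - 46656*s^2)/(36864*s^4 - 6912*s^2*t + 2320*s^2 + 333*t^2 + 1332), Gamma_stt = (-43200*s^3 - 324*s*t^2 - 324*s*t - 1200*s)/(36864*s^4 - 6912*s^2*t + 2320*s^2 + 333*t^2 + 1332), Gamma_tss = (3552*t + 47952)/(36864*s^4 - 6912*s^2*t + 2320*s^2 + 333*t^2 + 1332), Gamma_tst = (36864*s^3 + 47952*s)/(36864*s^4 - 6912*s^2*t + 2320*s^2 + 333*t^2 + 1332), Gamma_ttt = (3456*s^2*t + 43200*s^2 + 333*t)/(36864*s^4 - 6912*s^2*t + 2320*s^2 + 333*t^2 + 1332)

E = 37/4 + (64/9)*s^2; F = 9*s + (2/3)*s*t; G = 1/4 + (1/16)*t^2 + 9*s^2
Gamma^k_ij = (1/2) g^{kl} (d_i g_jl + d_j g_il - d_l g_ij), with g^inv = (1/(EG-F^2)) [[G, -F], [-F, E]]
first partials: E_s = (128/9)*s, E_t = 0, F_s = 9 + (2/3)*t, F_t = (2/3)*s, G_s = 18*s, G_t = (1/8)*t
D = EG - F^2 = 37/16 + (37/64)*t^2 + (145/36)*s^2 - 12*s^2*t + 64*s^4
expanded: Gamma^s_ss = (G E_s - 2F F_s + F E_t)/(2D), Gamma^s_st = (G E_t - F G_s)/(2D), Gamma^s_tt = (2G F_t - G G_s - F G_t)/(2D), Gamma^t_ss = (2E F_s - E E_t - F E_s)/(2D), Gamma^t_st = (E G_s - F E_t)/(2D), Gamma^t_tt = (E G_t - 2F F_t + F G_s)/(2D); substitute and cancel common factors


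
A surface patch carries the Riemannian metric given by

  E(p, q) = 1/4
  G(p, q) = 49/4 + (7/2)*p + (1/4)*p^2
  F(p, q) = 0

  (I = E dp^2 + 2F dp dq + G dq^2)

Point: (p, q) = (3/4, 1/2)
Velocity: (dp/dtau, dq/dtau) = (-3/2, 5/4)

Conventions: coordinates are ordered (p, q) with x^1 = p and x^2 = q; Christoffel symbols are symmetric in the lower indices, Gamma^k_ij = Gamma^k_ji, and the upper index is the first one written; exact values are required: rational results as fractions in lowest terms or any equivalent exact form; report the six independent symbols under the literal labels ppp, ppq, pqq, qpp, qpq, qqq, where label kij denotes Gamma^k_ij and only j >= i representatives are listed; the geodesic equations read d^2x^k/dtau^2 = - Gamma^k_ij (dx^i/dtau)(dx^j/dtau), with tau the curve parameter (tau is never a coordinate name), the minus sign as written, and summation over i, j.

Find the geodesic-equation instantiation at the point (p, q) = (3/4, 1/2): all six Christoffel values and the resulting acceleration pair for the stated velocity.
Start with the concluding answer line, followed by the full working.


Answer: Gamma_ppp = 0, Gamma_ppq = 0, Gamma_pqq = -31/4, Gamma_qpp = 0, Gamma_qpq = 4/31, Gamma_qqq = 0; accelerations (d^2p/dtau^2, d^2q/dtau^2) = (775/64, 15/31)

E = 1/4, F = 0, G = 961/64 at the point
E_p = 0, E_q = 0, F_p = 0, F_q = 0, G_p = 31/8, G_q = 0
EG - F^2 = 961/256;  g^inv = (256/961) * [[961/64, 0], [0, 1/4]]
first-kind symbols [ij,l] = (1/2)(d_i g_jl + d_j g_il - d_l g_ij): [pp,p] = E_p/2 = 0, [pp,q] = F_p - E_q/2 = 0, [pq,p] = E_q/2 = 0, [pq,q] = G_p/2 = 31/16, [qq,p] = F_q - G_p/2 = -31/16, [qq,q] = G_q/2 = 0
Gamma^p_ij = (G*[ij,p] - F*[ij,q])/(EG - F^2), Gamma^q_ij = (E*[ij,q] - F*[ij,p])/(EG - F^2)
Gamma_ppp = 0, Gamma_ppq = 0, Gamma_pqq = -31/4, Gamma_qpp = 0, Gamma_qpq = 4/31, Gamma_qqq = 0
d^2p/dtau^2 = -(Gamma_ppp*(-3/2)^2 + 2*Gamma_ppq*(-3/2)*(5/4) + Gamma_pqq*(5/4)^2) = 775/64
d^2q/dtau^2 = -(Gamma_qpp*(-3/2)^2 + 2*Gamma_qpq*(-3/2)*(5/4) + Gamma_qqq*(5/4)^2) = 15/31


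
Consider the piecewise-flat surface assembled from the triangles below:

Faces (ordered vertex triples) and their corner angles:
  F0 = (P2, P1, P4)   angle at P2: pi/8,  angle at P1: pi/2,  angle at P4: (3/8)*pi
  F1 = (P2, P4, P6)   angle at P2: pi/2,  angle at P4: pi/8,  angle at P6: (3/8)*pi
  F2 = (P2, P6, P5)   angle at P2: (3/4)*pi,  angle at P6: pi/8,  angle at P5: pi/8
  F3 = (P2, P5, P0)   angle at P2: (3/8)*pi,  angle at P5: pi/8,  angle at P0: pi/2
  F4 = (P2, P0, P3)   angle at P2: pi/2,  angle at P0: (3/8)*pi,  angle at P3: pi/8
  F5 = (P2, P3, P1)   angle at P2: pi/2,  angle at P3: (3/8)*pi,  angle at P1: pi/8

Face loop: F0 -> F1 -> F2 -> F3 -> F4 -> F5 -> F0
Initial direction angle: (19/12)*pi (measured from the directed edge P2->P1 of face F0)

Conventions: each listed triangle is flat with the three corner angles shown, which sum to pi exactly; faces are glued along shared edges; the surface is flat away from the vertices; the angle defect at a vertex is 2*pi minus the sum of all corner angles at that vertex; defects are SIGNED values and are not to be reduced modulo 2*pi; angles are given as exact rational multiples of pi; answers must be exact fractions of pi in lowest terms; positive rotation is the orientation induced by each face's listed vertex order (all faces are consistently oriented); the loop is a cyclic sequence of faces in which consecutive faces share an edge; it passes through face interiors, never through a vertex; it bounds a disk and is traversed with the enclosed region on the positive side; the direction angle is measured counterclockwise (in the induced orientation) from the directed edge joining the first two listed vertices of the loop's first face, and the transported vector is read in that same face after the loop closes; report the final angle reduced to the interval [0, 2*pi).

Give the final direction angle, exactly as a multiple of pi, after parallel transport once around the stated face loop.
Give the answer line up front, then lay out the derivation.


Answer: final direction angle = (5/6)*pi

enclosed vertex P2: corner angles sum to (11/4)*pi, defect = 2*pi - (11/4)*pi = (-3/4)*pi
by Gauss-Bonnet the loop rotates the vector by the enclosed defect sum (positive orientation, mod 2*pi)
final angle = (19/12)*pi - (3/4)*pi = (5/6)*pi (mod 2*pi)


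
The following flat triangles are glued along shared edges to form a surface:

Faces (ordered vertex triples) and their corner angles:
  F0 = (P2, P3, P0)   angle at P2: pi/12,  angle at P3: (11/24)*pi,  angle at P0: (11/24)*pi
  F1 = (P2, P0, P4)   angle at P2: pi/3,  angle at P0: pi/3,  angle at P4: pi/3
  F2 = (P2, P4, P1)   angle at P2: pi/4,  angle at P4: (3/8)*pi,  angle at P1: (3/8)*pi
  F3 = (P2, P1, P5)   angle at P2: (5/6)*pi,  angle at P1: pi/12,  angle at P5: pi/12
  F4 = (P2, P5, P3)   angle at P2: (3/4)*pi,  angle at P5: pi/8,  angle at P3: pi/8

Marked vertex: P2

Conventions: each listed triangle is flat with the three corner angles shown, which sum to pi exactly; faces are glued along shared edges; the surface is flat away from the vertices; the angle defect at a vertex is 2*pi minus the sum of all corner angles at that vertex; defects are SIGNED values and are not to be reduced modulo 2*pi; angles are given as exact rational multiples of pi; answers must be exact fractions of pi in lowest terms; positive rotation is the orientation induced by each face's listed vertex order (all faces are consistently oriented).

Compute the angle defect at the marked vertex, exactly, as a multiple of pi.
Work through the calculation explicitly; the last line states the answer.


Sum of corner angles at P2: (9/4)*pi
defect = 2*pi - (9/4)*pi

Answer: defect(P2) = -pi/4


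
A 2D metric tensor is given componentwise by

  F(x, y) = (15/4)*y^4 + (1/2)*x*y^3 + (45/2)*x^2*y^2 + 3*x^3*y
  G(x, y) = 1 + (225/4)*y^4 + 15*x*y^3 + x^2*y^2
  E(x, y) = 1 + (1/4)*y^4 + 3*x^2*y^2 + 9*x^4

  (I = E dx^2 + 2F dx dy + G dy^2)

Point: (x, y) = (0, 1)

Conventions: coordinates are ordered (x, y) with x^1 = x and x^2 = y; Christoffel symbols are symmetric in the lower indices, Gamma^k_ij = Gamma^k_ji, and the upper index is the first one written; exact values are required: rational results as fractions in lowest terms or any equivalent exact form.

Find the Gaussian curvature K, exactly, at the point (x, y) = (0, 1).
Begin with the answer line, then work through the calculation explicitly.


Answer: K = -4/13225

E = 5/4, F = 15/4, G = 229/4, EG - F^2 = 115/2 at the point
E_x = 0, E_y = 1, F_x = 1/2, F_y = 15, G_x = 15, G_y = 225
E_yy = 3, F_xy = 3/2, G_xx = 2
By Brioschi, K is (det M1 - det M2) divided by (EG - F^2) squared.
M1 = [[-E_yy/2 + F_xy - G_xx/2, E_x/2, F_x - E_y/2], [F_y - G_x/2, E, F], [G_y/2, F, G]] = [[-1, 0, 0], [15/2, 5/4, 15/4], [225/2, 15/4, 229/4]]; det M1 = -115/2
M2 = [[0, E_y/2, G_x/2], [E_y/2, E, F], [G_x/2, F, G]] = [[0, 1/2, 15/2], [1/2, 5/4, 15/4], [15/2, 15/4, 229/4]]; det M2 = -113/2
det M1 - det M2 = -1; K = -1 / (115/2)^2 = -4/13225


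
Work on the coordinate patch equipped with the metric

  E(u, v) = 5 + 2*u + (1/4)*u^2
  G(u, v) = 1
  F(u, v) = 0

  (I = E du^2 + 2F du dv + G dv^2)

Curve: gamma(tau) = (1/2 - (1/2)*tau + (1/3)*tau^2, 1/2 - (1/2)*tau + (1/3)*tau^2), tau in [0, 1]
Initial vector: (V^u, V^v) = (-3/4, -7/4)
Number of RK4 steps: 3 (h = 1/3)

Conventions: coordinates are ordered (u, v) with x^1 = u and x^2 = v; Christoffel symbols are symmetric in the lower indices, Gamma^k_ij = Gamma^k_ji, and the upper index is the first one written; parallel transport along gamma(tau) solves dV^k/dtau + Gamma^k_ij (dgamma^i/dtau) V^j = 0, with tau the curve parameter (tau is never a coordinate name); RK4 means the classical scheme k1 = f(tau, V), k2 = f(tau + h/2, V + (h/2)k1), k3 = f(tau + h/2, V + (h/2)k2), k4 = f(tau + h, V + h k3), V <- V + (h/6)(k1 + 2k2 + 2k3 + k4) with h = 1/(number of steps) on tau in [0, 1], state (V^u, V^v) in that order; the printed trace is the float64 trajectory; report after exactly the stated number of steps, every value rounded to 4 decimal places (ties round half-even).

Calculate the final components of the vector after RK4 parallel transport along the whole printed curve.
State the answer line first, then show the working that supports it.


Answer: V^u = -0.7739, V^v = -1.7500

gamma'(tau) = (-1/2 + (2/3)*tau, -1/2 + (2/3)*tau); f(tau, V)^k = -Gamma^k_ij(gamma(tau)) gamma'^i(tau) V^j; h = 1/3; intermediate values shown to 6 dp
curve data and Christoffel symbols at the stage parameters:
  tau = 0.000000: gamma = (0.500000, 0.500000), gamma' = (-0.500000, -0.500000); Gamma_uuu = 0.185567, Gamma_uuv = 0.000000, Gamma_uvv = 0.000000, Gamma_vuu = 0.000000, Gamma_vuv = 0.000000, Gamma_vvv = 0.000000
  tau = 0.166667: gamma = (0.425926, 0.425926), gamma' = (-0.388889, -0.388889); Gamma_uuu = 0.187628, Gamma_uuv = 0.000000, Gamma_uvv = 0.000000, Gamma_vuu = 0.000000, Gamma_vuv = 0.000000, Gamma_vvv = 0.000000
  tau = 0.333333: gamma = (0.370370, 0.370370), gamma' = (-0.277778, -0.277778); Gamma_uuu = 0.189192, Gamma_uuv = 0.000000, Gamma_uvv = 0.000000, Gamma_vuu = 0.000000, Gamma_vuv = 0.000000, Gamma_vvv = 0.000000
  tau = 0.500000: gamma = (0.333333, 0.333333), gamma' = (-0.166667, -0.166667); Gamma_uuu = 0.190244, Gamma_uuv = 0.000000, Gamma_uvv = 0.000000, Gamma_vuu = 0.000000, Gamma_vuv = 0.000000, Gamma_vvv = 0.000000
  tau = 0.666667: gamma = (0.314815, 0.314815), gamma' = (-0.055556, -0.055556); Gamma_uuu = 0.190772, Gamma_uuv = 0.000000, Gamma_uvv = 0.000000, Gamma_vuu = 0.000000, Gamma_vuv = 0.000000, Gamma_vvv = 0.000000
  tau = 0.833333: gamma = (0.314815, 0.314815), gamma' = (0.055556, 0.055556); Gamma_uuu = 0.190772, Gamma_uuv = 0.000000, Gamma_uvv = 0.000000, Gamma_vuu = 0.000000, Gamma_vuv = 0.000000, Gamma_vvv = 0.000000
  tau = 1.000000: gamma = (0.333333, 0.333333), gamma' = (0.166667, 0.166667); Gamma_uuu = 0.190244, Gamma_uuv = 0.000000, Gamma_uvv = 0.000000, Gamma_vuu = 0.000000, Gamma_vuv = 0.000000, Gamma_vvv = 0.000000
step 0: V^u = -0.7500, V^v = -1.7500
step 1: k1 = (-0.069588, 0.000000), k2 = (-0.055571, 0.000000), k3 = (-0.055401, 0.000000), k4 = (-0.040386, 0.000000); V <- V + (h/6)(k1 + 2k2 + 2k3 + k4): V^u = -0.7684, V^v = -1.7500
step 2: k1 = (-0.040384, 0.000000), k2 = (-0.024579, 0.000000), k3 = (-0.024495, 0.000000), k4 = (-0.008231, 0.000000); V <- V + (h/6)(k1 + 2k2 + 2k3 + k4): V^u = -0.7766, V^v = -1.7500
step 3: k1 = (-0.008231, 0.000000), k2 = (0.008245, 0.000000), k3 = (0.008216, 0.000000), k4 = (0.024537, 0.000000); V <- V + (h/6)(k1 + 2k2 + 2k3 + k4): V^u = -0.7739, V^v = -1.7500


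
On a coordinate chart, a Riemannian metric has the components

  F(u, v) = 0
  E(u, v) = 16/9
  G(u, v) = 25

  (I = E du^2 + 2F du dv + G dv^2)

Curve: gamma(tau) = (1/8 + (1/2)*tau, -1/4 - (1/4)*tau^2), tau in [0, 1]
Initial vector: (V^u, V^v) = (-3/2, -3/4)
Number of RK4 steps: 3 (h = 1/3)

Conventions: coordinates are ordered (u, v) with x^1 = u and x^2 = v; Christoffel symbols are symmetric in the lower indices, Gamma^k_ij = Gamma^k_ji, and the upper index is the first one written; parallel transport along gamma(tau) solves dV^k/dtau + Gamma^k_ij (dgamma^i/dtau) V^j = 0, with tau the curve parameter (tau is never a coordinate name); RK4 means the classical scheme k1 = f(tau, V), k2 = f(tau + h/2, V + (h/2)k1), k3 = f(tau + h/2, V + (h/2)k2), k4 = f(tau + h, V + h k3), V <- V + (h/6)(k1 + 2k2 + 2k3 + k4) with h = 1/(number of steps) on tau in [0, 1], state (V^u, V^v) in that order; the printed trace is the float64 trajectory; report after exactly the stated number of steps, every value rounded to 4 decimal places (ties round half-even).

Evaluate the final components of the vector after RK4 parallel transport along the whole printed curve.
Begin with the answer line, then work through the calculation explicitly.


Answer: V^u = -1.5000, V^v = -0.7500

gamma'(tau) = (1/2, -(1/2)*tau); f(tau, V)^k = -Gamma^k_ij(gamma(tau)) gamma'^i(tau) V^j; h = 1/3; intermediate values shown to 6 dp
curve data and Christoffel symbols at the stage parameters:
  tau = 0.000000: gamma = (0.125000, -0.250000), gamma' = (0.500000, 0.000000); Gamma_uuu = 0.000000, Gamma_uuv = 0.000000, Gamma_uvv = 0.000000, Gamma_vuu = 0.000000, Gamma_vuv = 0.000000, Gamma_vvv = 0.000000
  tau = 0.166667: gamma = (0.208333, -0.256944), gamma' = (0.500000, -0.083333); Gamma_uuu = 0.000000, Gamma_uuv = 0.000000, Gamma_uvv = 0.000000, Gamma_vuu = 0.000000, Gamma_vuv = 0.000000, Gamma_vvv = 0.000000
  tau = 0.333333: gamma = (0.291667, -0.277778), gamma' = (0.500000, -0.166667); Gamma_uuu = 0.000000, Gamma_uuv = 0.000000, Gamma_uvv = 0.000000, Gamma_vuu = 0.000000, Gamma_vuv = 0.000000, Gamma_vvv = 0.000000
  tau = 0.500000: gamma = (0.375000, -0.312500), gamma' = (0.500000, -0.250000); Gamma_uuu = 0.000000, Gamma_uuv = 0.000000, Gamma_uvv = 0.000000, Gamma_vuu = 0.000000, Gamma_vuv = 0.000000, Gamma_vvv = 0.000000
  tau = 0.666667: gamma = (0.458333, -0.361111), gamma' = (0.500000, -0.333333); Gamma_uuu = 0.000000, Gamma_uuv = 0.000000, Gamma_uvv = 0.000000, Gamma_vuu = 0.000000, Gamma_vuv = 0.000000, Gamma_vvv = 0.000000
  tau = 0.833333: gamma = (0.541667, -0.423611), gamma' = (0.500000, -0.416667); Gamma_uuu = 0.000000, Gamma_uuv = 0.000000, Gamma_uvv = 0.000000, Gamma_vuu = 0.000000, Gamma_vuv = 0.000000, Gamma_vvv = 0.000000
  tau = 1.000000: gamma = (0.625000, -0.500000), gamma' = (0.500000, -0.500000); Gamma_uuu = 0.000000, Gamma_uuv = 0.000000, Gamma_uvv = 0.000000, Gamma_vuu = 0.000000, Gamma_vuv = 0.000000, Gamma_vvv = 0.000000
step 0: V^u = -1.5000, V^v = -0.7500
step 1: k1 = (0.000000, 0.000000), k2 = (0.000000, 0.000000), k3 = (0.000000, 0.000000), k4 = (0.000000, 0.000000); V <- V + (h/6)(k1 + 2k2 + 2k3 + k4): V^u = -1.5000, V^v = -0.7500
step 2: k1 = (0.000000, 0.000000), k2 = (0.000000, 0.000000), k3 = (0.000000, 0.000000), k4 = (0.000000, 0.000000); V <- V + (h/6)(k1 + 2k2 + 2k3 + k4): V^u = -1.5000, V^v = -0.7500
step 3: k1 = (0.000000, 0.000000), k2 = (0.000000, 0.000000), k3 = (0.000000, 0.000000), k4 = (0.000000, 0.000000); V <- V + (h/6)(k1 + 2k2 + 2k3 + k4): V^u = -1.5000, V^v = -0.7500


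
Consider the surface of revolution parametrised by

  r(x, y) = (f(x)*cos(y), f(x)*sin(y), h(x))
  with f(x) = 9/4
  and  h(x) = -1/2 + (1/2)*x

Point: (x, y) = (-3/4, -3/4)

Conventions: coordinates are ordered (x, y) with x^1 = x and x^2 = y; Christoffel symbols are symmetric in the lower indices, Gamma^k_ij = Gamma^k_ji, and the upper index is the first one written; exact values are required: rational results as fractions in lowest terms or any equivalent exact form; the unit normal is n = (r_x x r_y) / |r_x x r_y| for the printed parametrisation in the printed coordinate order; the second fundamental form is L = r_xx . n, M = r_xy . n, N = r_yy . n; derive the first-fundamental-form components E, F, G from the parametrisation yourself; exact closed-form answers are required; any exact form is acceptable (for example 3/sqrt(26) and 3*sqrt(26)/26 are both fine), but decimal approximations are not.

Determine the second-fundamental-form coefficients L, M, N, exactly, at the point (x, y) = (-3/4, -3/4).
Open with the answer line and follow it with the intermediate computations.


Answer: L = 0, M = 0, N = 9/4

f = 9/4, f' = 0, f'' = 0, h' = 1/2, h'' = 0
E = 1/4, F = 0, G = 81/16; answer radicand W^2 = 1/4
unnormalised second-form numerators: l = 0, m = 0, n = 9/8; L = l/sqrt(1/4), and similarly M = m/sqrt(W^2), N = n/sqrt(W^2)


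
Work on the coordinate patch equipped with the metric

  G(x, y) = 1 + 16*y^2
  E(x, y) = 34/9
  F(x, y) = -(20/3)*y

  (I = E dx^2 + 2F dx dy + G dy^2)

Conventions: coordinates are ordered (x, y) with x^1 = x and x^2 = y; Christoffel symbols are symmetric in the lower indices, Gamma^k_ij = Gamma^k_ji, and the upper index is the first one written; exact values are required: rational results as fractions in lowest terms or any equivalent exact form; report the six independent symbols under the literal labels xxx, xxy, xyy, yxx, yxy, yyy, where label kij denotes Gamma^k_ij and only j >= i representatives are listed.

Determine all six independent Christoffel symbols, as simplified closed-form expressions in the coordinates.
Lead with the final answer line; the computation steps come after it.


Answer: Gamma_xxx = 0, Gamma_xxy = 0, Gamma_xyy = -30/(72*y^2 + 17), Gamma_yxx = 0, Gamma_yxy = 0, Gamma_yyy = 72*y/(72*y^2 + 17)

E = 34/9; F = -(20/3)*y; G = 1 + 16*y^2
Gamma^k_ij = (1/2) g^{kl} (d_i g_jl + d_j g_il - d_l g_ij), with g^inv = (1/(EG-F^2)) [[G, -F], [-F, E]]
first partials: E_x = 0, E_y = 0, F_x = 0, F_y = -20/3, G_x = 0, G_y = 32*y
D = EG - F^2 = 34/9 + 16*y^2
expanded: Gamma^x_xx = (G E_x - 2F F_x + F E_y)/(2D), Gamma^x_xy = (G E_y - F G_x)/(2D), Gamma^x_yy = (2G F_y - G G_x - F G_y)/(2D), Gamma^y_xx = (2E F_x - E E_y - F E_x)/(2D), Gamma^y_xy = (E G_x - F E_y)/(2D), Gamma^y_yy = (E G_y - 2F F_y + F G_x)/(2D); substitute and cancel common factors


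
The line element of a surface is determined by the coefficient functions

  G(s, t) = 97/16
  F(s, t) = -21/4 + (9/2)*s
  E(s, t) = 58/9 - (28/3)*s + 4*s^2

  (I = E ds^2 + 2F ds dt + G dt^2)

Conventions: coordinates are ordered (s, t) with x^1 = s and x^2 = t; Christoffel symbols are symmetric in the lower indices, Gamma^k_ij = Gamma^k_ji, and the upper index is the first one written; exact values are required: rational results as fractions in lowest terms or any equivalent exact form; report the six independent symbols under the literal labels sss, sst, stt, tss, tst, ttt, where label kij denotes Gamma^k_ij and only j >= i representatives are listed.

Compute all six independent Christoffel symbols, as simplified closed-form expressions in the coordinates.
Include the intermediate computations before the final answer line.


E = 58/9 - (28/3)*s + 4*s^2; F = -21/4 + (9/2)*s; G = 97/16
Gamma^k_ij = (1/2) g^{kl} (d_i g_jl + d_j g_il - d_l g_ij), with g^inv = (1/(EG-F^2)) [[G, -F], [-F, E]]
first partials: E_s = -28/3 + 8*s, E_t = 0, F_s = 9/2, F_t = 0, G_s = 0, G_t = 0
D = EG - F^2 = 1657/144 - (28/3)*s + 4*s^2
expanded: Gamma^s_ss = (G E_s - 2F F_s + F E_t)/(2D), Gamma^s_st = (G E_t - F G_s)/(2D), Gamma^s_tt = (2G F_t - G G_s - F G_t)/(2D), Gamma^t_ss = (2E F_s - E E_t - F E_s)/(2D), Gamma^t_st = (E G_s - F E_t)/(2D), Gamma^t_tt = (E G_t - 2F F_t + F G_s)/(2D); substitute and cancel common factors

Answer: Gamma_sss = (576*s - 672)/(576*s^2 - 1344*s + 1657), Gamma_sst = 0, Gamma_stt = 0, Gamma_tss = 648/(576*s^2 - 1344*s + 1657), Gamma_tst = 0, Gamma_ttt = 0


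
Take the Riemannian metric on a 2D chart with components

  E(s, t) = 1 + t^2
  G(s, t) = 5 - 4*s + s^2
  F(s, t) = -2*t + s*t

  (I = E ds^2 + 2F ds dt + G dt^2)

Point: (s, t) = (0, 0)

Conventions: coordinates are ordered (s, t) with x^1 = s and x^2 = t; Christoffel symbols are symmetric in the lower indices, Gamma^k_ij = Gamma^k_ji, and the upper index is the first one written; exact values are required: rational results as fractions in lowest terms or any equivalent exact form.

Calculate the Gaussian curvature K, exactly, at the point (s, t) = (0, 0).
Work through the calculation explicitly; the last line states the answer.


E = 1, F = 0, G = 5, EG - F^2 = 5 at the point
E_s = 0, E_t = 0, F_s = 0, F_t = -2, G_s = -4, G_t = 0
E_tt = 2, F_st = 1, G_ss = 2
The intrinsic route: Brioschi's K = (det M1 - det M2)/(EG - F^2)^2.
M1 = [[-E_tt/2 + F_st - G_ss/2, E_s/2, F_s - E_t/2], [F_t - G_s/2, E, F], [G_t/2, F, G]] = [[-1, 0, 0], [0, 1, 0], [0, 0, 5]]; det M1 = -5
M2 = [[0, E_t/2, G_s/2], [E_t/2, E, F], [G_s/2, F, G]] = [[0, 0, -2], [0, 1, 0], [-2, 0, 5]]; det M2 = -4
det M1 - det M2 = -1; K = -1 / (5)^2 = -1/25

Answer: K = -1/25


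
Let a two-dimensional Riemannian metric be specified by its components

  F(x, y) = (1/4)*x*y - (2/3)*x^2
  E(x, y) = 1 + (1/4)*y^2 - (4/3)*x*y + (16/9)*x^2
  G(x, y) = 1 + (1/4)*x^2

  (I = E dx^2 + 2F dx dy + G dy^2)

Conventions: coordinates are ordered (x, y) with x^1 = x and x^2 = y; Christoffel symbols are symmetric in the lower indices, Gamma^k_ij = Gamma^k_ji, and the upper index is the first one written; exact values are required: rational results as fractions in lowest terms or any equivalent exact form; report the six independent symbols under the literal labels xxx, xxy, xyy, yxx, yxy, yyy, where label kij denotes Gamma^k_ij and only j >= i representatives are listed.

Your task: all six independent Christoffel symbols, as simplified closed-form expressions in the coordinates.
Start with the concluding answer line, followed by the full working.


Answer: Gamma_xxx = (64*x - 24*y)/(73*x^2 - 48*x*y + 9*y^2 + 36), Gamma_xxy = (-24*x + 9*y)/(73*x^2 - 48*x*y + 9*y^2 + 36), Gamma_xyy = 0, Gamma_yxx = -24*x/(73*x^2 - 48*x*y + 9*y^2 + 36), Gamma_yxy = 9*x/(73*x^2 - 48*x*y + 9*y^2 + 36), Gamma_yyy = 0

E = 1 + (1/4)*y^2 - (4/3)*x*y + (16/9)*x^2; F = (1/4)*x*y - (2/3)*x^2; G = 1 + (1/4)*x^2
Gamma^k_ij = (1/2) g^{kl} (d_i g_jl + d_j g_il - d_l g_ij), with g^inv = (1/(EG-F^2)) [[G, -F], [-F, E]]
first partials: E_x = -(4/3)*y + (32/9)*x, E_y = (1/2)*y - (4/3)*x, F_x = (1/4)*y - (4/3)*x, F_y = (1/4)*x, G_x = (1/2)*x, G_y = 0
D = EG - F^2 = 1 + (1/4)*y^2 - (4/3)*x*y + (73/36)*x^2
expanded: Gamma^x_xx = (G E_x - 2F F_x + F E_y)/(2D), Gamma^x_xy = (G E_y - F G_x)/(2D), Gamma^x_yy = (2G F_y - G G_x - F G_y)/(2D), Gamma^y_xx = (2E F_x - E E_y - F E_x)/(2D), Gamma^y_xy = (E G_x - F E_y)/(2D), Gamma^y_yy = (E G_y - 2F F_y + F G_x)/(2D); substitute and cancel common factors


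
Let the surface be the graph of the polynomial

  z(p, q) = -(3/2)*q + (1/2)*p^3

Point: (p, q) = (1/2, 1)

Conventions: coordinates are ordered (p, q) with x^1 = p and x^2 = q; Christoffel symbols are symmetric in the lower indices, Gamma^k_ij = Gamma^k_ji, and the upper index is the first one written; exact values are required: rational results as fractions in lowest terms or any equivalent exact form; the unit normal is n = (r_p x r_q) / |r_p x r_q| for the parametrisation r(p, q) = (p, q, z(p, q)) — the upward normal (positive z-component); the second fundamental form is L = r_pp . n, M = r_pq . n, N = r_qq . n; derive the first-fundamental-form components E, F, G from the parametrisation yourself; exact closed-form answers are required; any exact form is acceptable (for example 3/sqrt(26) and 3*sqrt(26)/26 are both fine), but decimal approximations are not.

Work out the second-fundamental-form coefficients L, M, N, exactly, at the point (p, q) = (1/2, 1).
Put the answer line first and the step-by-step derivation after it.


Answer: L = 12*sqrt(217)/217, M = 0, N = 0

z_p = 3/8, z_q = -3/2, z_pp = 3/2, z_pq = 0, z_qq = 0
E = 73/64, F = -9/16, G = 13/4; answer radicand W^2 = 217/64
unnormalised second-form numerators: l = 3/2, m = 0, n = 0; L = l/sqrt(217/64), and similarly M = m/sqrt(W^2), N = n/sqrt(W^2)


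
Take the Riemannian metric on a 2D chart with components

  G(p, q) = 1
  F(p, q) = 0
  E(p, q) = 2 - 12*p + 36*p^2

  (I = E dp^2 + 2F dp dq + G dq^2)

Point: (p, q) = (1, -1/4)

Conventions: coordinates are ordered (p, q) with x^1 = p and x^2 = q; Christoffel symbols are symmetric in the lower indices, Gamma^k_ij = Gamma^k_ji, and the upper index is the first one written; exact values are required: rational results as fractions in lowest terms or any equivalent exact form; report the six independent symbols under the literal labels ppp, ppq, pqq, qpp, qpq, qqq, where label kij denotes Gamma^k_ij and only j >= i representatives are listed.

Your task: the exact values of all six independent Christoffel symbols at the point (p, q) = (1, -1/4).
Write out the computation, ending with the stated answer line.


E = 26, F = 0, G = 1 at the point
E_p = 60, E_q = 0, F_p = 0, F_q = 0, G_p = 0, G_q = 0
EG - F^2 = 26;  g^inv = (1/26) * [[1, 0], [0, 26]]
first-kind symbols [ij,l] = (1/2)(d_i g_jl + d_j g_il - d_l g_ij): [pp,p] = E_p/2 = 30, [pp,q] = F_p - E_q/2 = 0, [pq,p] = E_q/2 = 0, [pq,q] = G_p/2 = 0, [qq,p] = F_q - G_p/2 = 0, [qq,q] = G_q/2 = 0
Gamma^p_ij = (G*[ij,p] - F*[ij,q])/(EG - F^2), Gamma^q_ij = (E*[ij,q] - F*[ij,p])/(EG - F^2)

Answer: Gamma_ppp = 15/13, Gamma_ppq = 0, Gamma_pqq = 0, Gamma_qpp = 0, Gamma_qpq = 0, Gamma_qqq = 0


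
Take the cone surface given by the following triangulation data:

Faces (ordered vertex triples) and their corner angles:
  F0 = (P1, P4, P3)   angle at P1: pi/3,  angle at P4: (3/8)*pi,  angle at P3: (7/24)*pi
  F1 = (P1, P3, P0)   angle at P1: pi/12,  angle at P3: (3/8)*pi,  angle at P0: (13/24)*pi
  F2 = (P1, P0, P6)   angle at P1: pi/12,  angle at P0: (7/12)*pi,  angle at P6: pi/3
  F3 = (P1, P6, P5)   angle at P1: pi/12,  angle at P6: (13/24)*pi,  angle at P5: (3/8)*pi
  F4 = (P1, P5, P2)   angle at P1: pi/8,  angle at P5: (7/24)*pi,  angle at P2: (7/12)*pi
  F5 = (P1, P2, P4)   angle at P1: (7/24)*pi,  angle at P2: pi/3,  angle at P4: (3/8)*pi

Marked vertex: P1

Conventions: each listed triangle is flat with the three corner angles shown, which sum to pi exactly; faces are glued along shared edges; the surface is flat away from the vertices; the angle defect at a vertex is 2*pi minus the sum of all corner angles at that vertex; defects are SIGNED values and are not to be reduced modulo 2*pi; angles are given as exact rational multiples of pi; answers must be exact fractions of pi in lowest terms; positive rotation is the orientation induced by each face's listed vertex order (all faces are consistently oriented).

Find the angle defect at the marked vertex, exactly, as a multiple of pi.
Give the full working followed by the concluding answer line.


Sum of corner angles at P1: pi
defect = 2*pi - pi

Answer: defect(P1) = pi


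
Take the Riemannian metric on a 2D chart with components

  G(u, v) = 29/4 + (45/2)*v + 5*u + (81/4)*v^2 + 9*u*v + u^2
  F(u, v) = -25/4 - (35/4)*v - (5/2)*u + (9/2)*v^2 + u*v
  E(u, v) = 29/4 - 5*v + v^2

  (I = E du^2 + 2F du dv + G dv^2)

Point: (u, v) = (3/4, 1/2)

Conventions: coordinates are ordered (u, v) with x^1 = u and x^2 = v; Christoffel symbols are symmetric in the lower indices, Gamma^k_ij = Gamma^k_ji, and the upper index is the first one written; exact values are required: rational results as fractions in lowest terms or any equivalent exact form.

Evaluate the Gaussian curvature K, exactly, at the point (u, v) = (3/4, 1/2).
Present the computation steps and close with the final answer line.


E = 5, F = -11, G = 125/4, EG - F^2 = 141/4 at the point
E_u = 0, E_v = -4, F_u = -2, F_v = -7/2, G_u = 11, G_v = 99/2
E_vv = 2, F_uv = 1, G_uu = 2
Using the Brioschi determinant formula for K from the metric derivatives:
M1 = [[-E_vv/2 + F_uv - G_uu/2, E_u/2, F_u - E_v/2], [F_v - G_u/2, E, F], [G_v/2, F, G]] = [[-1, 0, 0], [-9, 5, -11], [99/4, -11, 125/4]]; det M1 = -141/4
M2 = [[0, E_v/2, G_u/2], [E_v/2, E, F], [G_u/2, F, G]] = [[0, -2, 11/2], [-2, 5, -11], [11/2, -11, 125/4]]; det M2 = -137/4
det M1 - det M2 = -1; K = -1 / (141/4)^2 = -16/19881

Answer: K = -16/19881
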